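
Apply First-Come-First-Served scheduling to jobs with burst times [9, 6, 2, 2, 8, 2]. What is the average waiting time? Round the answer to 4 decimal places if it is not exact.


FCFS order (as given): [9, 6, 2, 2, 8, 2]
Waiting times:
  Job 1: wait = 0
  Job 2: wait = 9
  Job 3: wait = 15
  Job 4: wait = 17
  Job 5: wait = 19
  Job 6: wait = 27
Sum of waiting times = 87
Average waiting time = 87/6 = 14.5

14.5


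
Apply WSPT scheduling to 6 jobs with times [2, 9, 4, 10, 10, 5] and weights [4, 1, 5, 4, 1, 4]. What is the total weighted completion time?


Compute p/w ratios and sort ascending (WSPT): [(2, 4), (4, 5), (5, 4), (10, 4), (9, 1), (10, 1)]
Compute weighted completion times:
  Job (p=2,w=4): C=2, w*C=4*2=8
  Job (p=4,w=5): C=6, w*C=5*6=30
  Job (p=5,w=4): C=11, w*C=4*11=44
  Job (p=10,w=4): C=21, w*C=4*21=84
  Job (p=9,w=1): C=30, w*C=1*30=30
  Job (p=10,w=1): C=40, w*C=1*40=40
Total weighted completion time = 236

236


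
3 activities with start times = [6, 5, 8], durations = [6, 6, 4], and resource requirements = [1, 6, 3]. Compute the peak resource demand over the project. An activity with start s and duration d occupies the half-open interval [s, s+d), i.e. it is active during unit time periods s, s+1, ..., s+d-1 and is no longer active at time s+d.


Each activity i is active on [start_i, start_i + duration_i).
Compute total resource usage per time slot:
  t=0: active resources = [], total = 0
  t=1: active resources = [], total = 0
  t=2: active resources = [], total = 0
  t=3: active resources = [], total = 0
  t=4: active resources = [], total = 0
  t=5: active resources = [6], total = 6
  t=6: active resources = [1, 6], total = 7
  t=7: active resources = [1, 6], total = 7
  t=8: active resources = [1, 6, 3], total = 10
  t=9: active resources = [1, 6, 3], total = 10
  t=10: active resources = [1, 6, 3], total = 10
  t=11: active resources = [1, 3], total = 4
Peak resource demand = 10

10


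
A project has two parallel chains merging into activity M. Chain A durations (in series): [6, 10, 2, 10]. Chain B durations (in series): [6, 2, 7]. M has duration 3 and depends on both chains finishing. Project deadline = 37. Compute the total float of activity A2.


Forward pass: ES(A2) = sum of predecessors on chain A = 6
EF = ES + duration = 6 + 10 = 16
Backward pass: LF(M) = deadline = 37; LS(M) = 37 - 3 = 34
LF(A2) = LS(M) - sum(successors on chain A) = 34 - 12 = 22
LS = LF - duration = 22 - 10 = 12
Total float = LS - ES = 12 - 6 = 6

6


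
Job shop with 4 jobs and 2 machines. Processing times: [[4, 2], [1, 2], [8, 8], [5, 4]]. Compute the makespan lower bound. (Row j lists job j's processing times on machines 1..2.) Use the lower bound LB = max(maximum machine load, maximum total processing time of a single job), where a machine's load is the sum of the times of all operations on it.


Machine loads:
  Machine 1: 4 + 1 + 8 + 5 = 18
  Machine 2: 2 + 2 + 8 + 4 = 16
Max machine load = 18
Job totals:
  Job 1: 6
  Job 2: 3
  Job 3: 16
  Job 4: 9
Max job total = 16
Lower bound = max(18, 16) = 18

18


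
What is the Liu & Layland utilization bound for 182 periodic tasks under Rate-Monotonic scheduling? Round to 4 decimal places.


Compute 2^(1/182) = 1.0038157625
Subtract 1: 1.0038157625 - 1 = 0.0038157625
Multiply by n: 182 * 0.0038157625 = 0.6944687750
Round to 4 dp: 0.6945

0.6945


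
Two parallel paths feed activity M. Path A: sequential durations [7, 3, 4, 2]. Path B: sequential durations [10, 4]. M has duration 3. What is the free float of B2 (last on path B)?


ES(B2) = sum of predecessors on chain B = 10
EF(B2) = ES + duration = 10 + 4 = 14
Successor of B2 is M. ES(M) = max(sum(A), sum(B)) = max(16, 14) = 16
Free float = ES(successor) - EF(current) = 16 - 14 = 2

2


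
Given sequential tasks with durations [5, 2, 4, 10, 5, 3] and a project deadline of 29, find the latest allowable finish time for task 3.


LF(activity 3) = deadline - sum of successor durations
Successors: activities 4 through 6 with durations [10, 5, 3]
Sum of successor durations = 18
LF = 29 - 18 = 11

11


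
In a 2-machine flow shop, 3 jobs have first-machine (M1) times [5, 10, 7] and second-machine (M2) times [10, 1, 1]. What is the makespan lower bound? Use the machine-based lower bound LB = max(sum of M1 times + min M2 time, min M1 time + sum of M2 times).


LB1 = sum(M1 times) + min(M2 times) = 22 + 1 = 23
LB2 = min(M1 times) + sum(M2 times) = 5 + 12 = 17
Lower bound = max(LB1, LB2) = max(23, 17) = 23

23


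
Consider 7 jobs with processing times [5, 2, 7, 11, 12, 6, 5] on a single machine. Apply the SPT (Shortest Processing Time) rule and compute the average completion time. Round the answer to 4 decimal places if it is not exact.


Sort jobs by processing time (SPT order): [2, 5, 5, 6, 7, 11, 12]
Compute completion times sequentially:
  Job 1: processing = 2, completes at 2
  Job 2: processing = 5, completes at 7
  Job 3: processing = 5, completes at 12
  Job 4: processing = 6, completes at 18
  Job 5: processing = 7, completes at 25
  Job 6: processing = 11, completes at 36
  Job 7: processing = 12, completes at 48
Sum of completion times = 148
Average completion time = 148/7 = 21.1429

21.1429


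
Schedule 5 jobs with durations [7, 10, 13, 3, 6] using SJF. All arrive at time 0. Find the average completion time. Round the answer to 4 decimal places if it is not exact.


SJF order (ascending): [3, 6, 7, 10, 13]
Completion times:
  Job 1: burst=3, C=3
  Job 2: burst=6, C=9
  Job 3: burst=7, C=16
  Job 4: burst=10, C=26
  Job 5: burst=13, C=39
Average completion = 93/5 = 18.6

18.6


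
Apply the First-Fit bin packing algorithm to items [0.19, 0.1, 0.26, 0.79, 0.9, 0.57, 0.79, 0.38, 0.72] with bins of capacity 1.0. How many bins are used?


Place items sequentially using First-Fit:
  Item 0.19 -> new Bin 1
  Item 0.1 -> Bin 1 (now 0.29)
  Item 0.26 -> Bin 1 (now 0.55)
  Item 0.79 -> new Bin 2
  Item 0.9 -> new Bin 3
  Item 0.57 -> new Bin 4
  Item 0.79 -> new Bin 5
  Item 0.38 -> Bin 1 (now 0.93)
  Item 0.72 -> new Bin 6
Total bins used = 6

6


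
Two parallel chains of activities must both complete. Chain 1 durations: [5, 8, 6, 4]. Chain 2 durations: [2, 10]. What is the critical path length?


Path A total = 5 + 8 + 6 + 4 = 23
Path B total = 2 + 10 = 12
Critical path = longest path = max(23, 12) = 23

23


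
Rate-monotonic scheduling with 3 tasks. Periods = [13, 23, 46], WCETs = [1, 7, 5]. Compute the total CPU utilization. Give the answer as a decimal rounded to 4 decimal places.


Compute individual utilizations (exact fractions):
  Task 1: C/T = 1/13 (approx. 0.0769)
  Task 2: C/T = 7/23 (approx. 0.3043)
  Task 3: C/T = 5/46 (approx. 0.1087)
Total utilization U = 1/13 + 7/23 + 5/46 = 293/598
Rounded to 4 decimal places: U = 0.4900
RM (Liu & Layland) bound for 3 tasks = 0.779763; compare with U = 293/598 (approx. 0.489967)
U <= bound, so schedulable by RM sufficient condition.

0.4900


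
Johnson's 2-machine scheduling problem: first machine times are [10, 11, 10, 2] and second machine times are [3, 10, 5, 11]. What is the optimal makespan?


Apply Johnson's rule:
  Group 1 (a <= b): [(4, 2, 11)]
  Group 2 (a > b): [(2, 11, 10), (3, 10, 5), (1, 10, 3)]
Optimal job order: [4, 2, 3, 1]
Schedule:
  Job 4: M1 done at 2, M2 done at 13
  Job 2: M1 done at 13, M2 done at 23
  Job 3: M1 done at 23, M2 done at 28
  Job 1: M1 done at 33, M2 done at 36
Makespan = 36

36


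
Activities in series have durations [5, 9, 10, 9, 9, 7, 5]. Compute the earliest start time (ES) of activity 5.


Activity 5 starts after activities 1 through 4 complete.
Predecessor durations: [5, 9, 10, 9]
ES = 5 + 9 + 10 + 9 = 33

33


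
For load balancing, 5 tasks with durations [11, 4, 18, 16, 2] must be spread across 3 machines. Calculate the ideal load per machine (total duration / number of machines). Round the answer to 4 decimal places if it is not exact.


Total processing time = 11 + 4 + 18 + 16 + 2 = 51
Number of machines = 3
Ideal balanced load = 51 / 3 = 17.0

17.0


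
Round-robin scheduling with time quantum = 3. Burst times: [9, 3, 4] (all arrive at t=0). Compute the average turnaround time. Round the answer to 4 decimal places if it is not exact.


Time quantum = 3
Execution trace:
  J1 runs 3 units, time = 3
  J2 runs 3 units, time = 6
  J3 runs 3 units, time = 9
  J1 runs 3 units, time = 12
  J3 runs 1 units, time = 13
  J1 runs 3 units, time = 16
Finish times: [16, 6, 13]
Average turnaround = 35/3 = 11.6667

11.6667


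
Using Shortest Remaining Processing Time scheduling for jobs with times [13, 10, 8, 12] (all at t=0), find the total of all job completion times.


Since all jobs arrive at t=0, SRPT equals SPT ordering.
SPT order: [8, 10, 12, 13]
Completion times:
  Job 1: p=8, C=8
  Job 2: p=10, C=18
  Job 3: p=12, C=30
  Job 4: p=13, C=43
Total completion time = 8 + 18 + 30 + 43 = 99

99


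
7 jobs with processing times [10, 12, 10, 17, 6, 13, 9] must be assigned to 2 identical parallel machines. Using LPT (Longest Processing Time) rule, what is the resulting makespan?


Sort jobs in decreasing order (LPT): [17, 13, 12, 10, 10, 9, 6]
Assign each job to the least loaded machine:
  Machine 1: jobs [17, 10, 9], load = 36
  Machine 2: jobs [13, 12, 10, 6], load = 41
Makespan = max load = 41

41


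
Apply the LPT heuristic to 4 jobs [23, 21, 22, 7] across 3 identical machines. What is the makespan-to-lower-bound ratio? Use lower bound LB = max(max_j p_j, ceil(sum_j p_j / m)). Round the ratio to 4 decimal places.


LPT order: [23, 22, 21, 7]
Machine loads after assignment: [23, 22, 28]
LPT makespan = 28
Lower bound = max(max_job, ceil(total/3)) = max(23, 25) = 25
Ratio = 28 / 25 = 1.12

1.12


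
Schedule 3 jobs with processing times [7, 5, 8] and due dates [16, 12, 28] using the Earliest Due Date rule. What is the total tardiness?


Sort by due date (EDD order): [(5, 12), (7, 16), (8, 28)]
Compute completion times and tardiness:
  Job 1: p=5, d=12, C=5, tardiness=max(0,5-12)=0
  Job 2: p=7, d=16, C=12, tardiness=max(0,12-16)=0
  Job 3: p=8, d=28, C=20, tardiness=max(0,20-28)=0
Total tardiness = 0

0


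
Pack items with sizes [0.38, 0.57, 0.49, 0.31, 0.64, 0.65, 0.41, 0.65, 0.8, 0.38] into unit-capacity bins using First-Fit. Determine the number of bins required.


Place items sequentially using First-Fit:
  Item 0.38 -> new Bin 1
  Item 0.57 -> Bin 1 (now 0.95)
  Item 0.49 -> new Bin 2
  Item 0.31 -> Bin 2 (now 0.8)
  Item 0.64 -> new Bin 3
  Item 0.65 -> new Bin 4
  Item 0.41 -> new Bin 5
  Item 0.65 -> new Bin 6
  Item 0.8 -> new Bin 7
  Item 0.38 -> Bin 5 (now 0.79)
Total bins used = 7

7


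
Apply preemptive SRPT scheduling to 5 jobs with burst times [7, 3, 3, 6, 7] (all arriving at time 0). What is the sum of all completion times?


Since all jobs arrive at t=0, SRPT equals SPT ordering.
SPT order: [3, 3, 6, 7, 7]
Completion times:
  Job 1: p=3, C=3
  Job 2: p=3, C=6
  Job 3: p=6, C=12
  Job 4: p=7, C=19
  Job 5: p=7, C=26
Total completion time = 3 + 6 + 12 + 19 + 26 = 66

66


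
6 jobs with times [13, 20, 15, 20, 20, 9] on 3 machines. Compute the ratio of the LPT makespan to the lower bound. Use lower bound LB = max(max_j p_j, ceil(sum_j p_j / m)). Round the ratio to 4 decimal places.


LPT order: [20, 20, 20, 15, 13, 9]
Machine loads after assignment: [35, 33, 29]
LPT makespan = 35
Lower bound = max(max_job, ceil(total/3)) = max(20, 33) = 33
Ratio = 35 / 33 = 1.0606

1.0606


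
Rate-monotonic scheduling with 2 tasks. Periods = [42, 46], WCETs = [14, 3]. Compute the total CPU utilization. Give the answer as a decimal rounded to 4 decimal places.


Compute individual utilizations (exact fractions):
  Task 1: C/T = 14/42 = 1/3 (approx. 0.3333)
  Task 2: C/T = 3/46 (approx. 0.0652)
Total utilization U = 1/3 + 3/46 = 55/138
Rounded to 4 decimal places: U = 0.3986
RM (Liu & Layland) bound for 2 tasks = 0.828427; compare with U = 55/138 (approx. 0.398551)
U <= bound, so schedulable by RM sufficient condition.

0.3986


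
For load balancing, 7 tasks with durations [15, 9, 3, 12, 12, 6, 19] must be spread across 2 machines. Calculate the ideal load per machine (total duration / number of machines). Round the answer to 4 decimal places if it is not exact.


Total processing time = 15 + 9 + 3 + 12 + 12 + 6 + 19 = 76
Number of machines = 2
Ideal balanced load = 76 / 2 = 38.0

38.0


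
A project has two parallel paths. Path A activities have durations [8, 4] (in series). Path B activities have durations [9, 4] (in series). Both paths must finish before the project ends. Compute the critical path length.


Path A total = 8 + 4 = 12
Path B total = 9 + 4 = 13
Critical path = longest path = max(12, 13) = 13

13


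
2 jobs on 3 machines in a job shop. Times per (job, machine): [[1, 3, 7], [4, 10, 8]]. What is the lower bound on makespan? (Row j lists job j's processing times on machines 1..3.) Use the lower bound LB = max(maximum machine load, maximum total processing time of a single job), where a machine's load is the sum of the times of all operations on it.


Machine loads:
  Machine 1: 1 + 4 = 5
  Machine 2: 3 + 10 = 13
  Machine 3: 7 + 8 = 15
Max machine load = 15
Job totals:
  Job 1: 11
  Job 2: 22
Max job total = 22
Lower bound = max(15, 22) = 22

22


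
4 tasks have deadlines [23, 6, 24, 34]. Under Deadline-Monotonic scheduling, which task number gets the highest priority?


Sort tasks by relative deadline (ascending):
  Task 2: deadline = 6
  Task 1: deadline = 23
  Task 3: deadline = 24
  Task 4: deadline = 34
Priority order (highest first): [2, 1, 3, 4]
Highest priority task = 2

2


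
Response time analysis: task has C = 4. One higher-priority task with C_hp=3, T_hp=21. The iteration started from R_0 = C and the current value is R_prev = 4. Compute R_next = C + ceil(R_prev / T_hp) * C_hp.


R_next = C + ceil(R_prev / T_hp) * C_hp
ceil(4 / 21) = ceil(0.1905) = 1
Interference = 1 * 3 = 3
R_next = 4 + 3 = 7

7


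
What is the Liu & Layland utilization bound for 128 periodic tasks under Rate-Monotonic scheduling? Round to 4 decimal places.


Compute 2^(1/128) = 1.0054299011
Subtract 1: 1.0054299011 - 1 = 0.0054299011
Multiply by n: 128 * 0.0054299011 = 0.6950273408
Round to 4 dp: 0.6950

0.6950


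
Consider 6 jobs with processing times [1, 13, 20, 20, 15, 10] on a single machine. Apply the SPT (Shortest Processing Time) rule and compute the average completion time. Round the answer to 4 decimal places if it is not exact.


Sort jobs by processing time (SPT order): [1, 10, 13, 15, 20, 20]
Compute completion times sequentially:
  Job 1: processing = 1, completes at 1
  Job 2: processing = 10, completes at 11
  Job 3: processing = 13, completes at 24
  Job 4: processing = 15, completes at 39
  Job 5: processing = 20, completes at 59
  Job 6: processing = 20, completes at 79
Sum of completion times = 213
Average completion time = 213/6 = 35.5

35.5


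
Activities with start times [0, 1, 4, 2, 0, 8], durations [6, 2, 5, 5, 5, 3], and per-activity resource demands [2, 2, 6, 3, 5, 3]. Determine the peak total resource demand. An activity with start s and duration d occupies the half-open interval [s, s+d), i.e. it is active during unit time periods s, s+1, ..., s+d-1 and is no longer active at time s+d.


Each activity i is active on [start_i, start_i + duration_i).
Compute total resource usage per time slot:
  t=0: active resources = [2, 5], total = 7
  t=1: active resources = [2, 2, 5], total = 9
  t=2: active resources = [2, 2, 3, 5], total = 12
  t=3: active resources = [2, 3, 5], total = 10
  t=4: active resources = [2, 6, 3, 5], total = 16
  t=5: active resources = [2, 6, 3], total = 11
  t=6: active resources = [6, 3], total = 9
  t=7: active resources = [6], total = 6
  t=8: active resources = [6, 3], total = 9
  t=9: active resources = [3], total = 3
  t=10: active resources = [3], total = 3
Peak resource demand = 16

16


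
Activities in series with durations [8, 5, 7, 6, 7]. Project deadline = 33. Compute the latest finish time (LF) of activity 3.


LF(activity 3) = deadline - sum of successor durations
Successors: activities 4 through 5 with durations [6, 7]
Sum of successor durations = 13
LF = 33 - 13 = 20

20


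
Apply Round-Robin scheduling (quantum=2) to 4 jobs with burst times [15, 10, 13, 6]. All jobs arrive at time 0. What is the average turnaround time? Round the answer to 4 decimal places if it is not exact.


Time quantum = 2
Execution trace:
  J1 runs 2 units, time = 2
  J2 runs 2 units, time = 4
  J3 runs 2 units, time = 6
  J4 runs 2 units, time = 8
  J1 runs 2 units, time = 10
  J2 runs 2 units, time = 12
  J3 runs 2 units, time = 14
  J4 runs 2 units, time = 16
  J1 runs 2 units, time = 18
  J2 runs 2 units, time = 20
  J3 runs 2 units, time = 22
  J4 runs 2 units, time = 24
  J1 runs 2 units, time = 26
  J2 runs 2 units, time = 28
  J3 runs 2 units, time = 30
  J1 runs 2 units, time = 32
  J2 runs 2 units, time = 34
  J3 runs 2 units, time = 36
  J1 runs 2 units, time = 38
  J3 runs 2 units, time = 40
  J1 runs 2 units, time = 42
  J3 runs 1 units, time = 43
  J1 runs 1 units, time = 44
Finish times: [44, 34, 43, 24]
Average turnaround = 145/4 = 36.25

36.25


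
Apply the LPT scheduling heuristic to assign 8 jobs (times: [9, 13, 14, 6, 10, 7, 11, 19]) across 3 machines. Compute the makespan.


Sort jobs in decreasing order (LPT): [19, 14, 13, 11, 10, 9, 7, 6]
Assign each job to the least loaded machine:
  Machine 1: jobs [19, 9], load = 28
  Machine 2: jobs [14, 10, 7], load = 31
  Machine 3: jobs [13, 11, 6], load = 30
Makespan = max load = 31

31


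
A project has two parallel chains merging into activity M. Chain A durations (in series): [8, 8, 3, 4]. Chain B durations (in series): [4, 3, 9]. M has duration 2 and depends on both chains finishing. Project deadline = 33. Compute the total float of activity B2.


Forward pass: ES(B2) = sum of predecessors on chain B = 4
EF = ES + duration = 4 + 3 = 7
Backward pass: LF(M) = deadline = 33; LS(M) = 33 - 2 = 31
LF(B2) = LS(M) - sum(successors on chain B) = 31 - 9 = 22
LS = LF - duration = 22 - 3 = 19
Total float = LS - ES = 19 - 4 = 15

15


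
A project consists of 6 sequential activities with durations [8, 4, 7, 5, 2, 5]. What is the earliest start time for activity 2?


Activity 2 starts after activities 1 through 1 complete.
Predecessor durations: [8]
ES = 8 = 8

8


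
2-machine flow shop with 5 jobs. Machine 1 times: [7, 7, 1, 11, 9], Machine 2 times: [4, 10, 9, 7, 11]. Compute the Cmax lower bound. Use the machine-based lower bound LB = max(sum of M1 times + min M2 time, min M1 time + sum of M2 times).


LB1 = sum(M1 times) + min(M2 times) = 35 + 4 = 39
LB2 = min(M1 times) + sum(M2 times) = 1 + 41 = 42
Lower bound = max(LB1, LB2) = max(39, 42) = 42

42


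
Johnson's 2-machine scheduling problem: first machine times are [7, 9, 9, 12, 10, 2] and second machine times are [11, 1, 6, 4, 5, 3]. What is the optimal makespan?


Apply Johnson's rule:
  Group 1 (a <= b): [(6, 2, 3), (1, 7, 11)]
  Group 2 (a > b): [(3, 9, 6), (5, 10, 5), (4, 12, 4), (2, 9, 1)]
Optimal job order: [6, 1, 3, 5, 4, 2]
Schedule:
  Job 6: M1 done at 2, M2 done at 5
  Job 1: M1 done at 9, M2 done at 20
  Job 3: M1 done at 18, M2 done at 26
  Job 5: M1 done at 28, M2 done at 33
  Job 4: M1 done at 40, M2 done at 44
  Job 2: M1 done at 49, M2 done at 50
Makespan = 50

50


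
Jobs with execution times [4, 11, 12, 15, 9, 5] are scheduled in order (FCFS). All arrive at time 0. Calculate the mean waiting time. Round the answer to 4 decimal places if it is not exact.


FCFS order (as given): [4, 11, 12, 15, 9, 5]
Waiting times:
  Job 1: wait = 0
  Job 2: wait = 4
  Job 3: wait = 15
  Job 4: wait = 27
  Job 5: wait = 42
  Job 6: wait = 51
Sum of waiting times = 139
Average waiting time = 139/6 = 23.1667

23.1667


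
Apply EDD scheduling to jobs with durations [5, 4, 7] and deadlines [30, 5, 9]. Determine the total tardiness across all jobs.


Sort by due date (EDD order): [(4, 5), (7, 9), (5, 30)]
Compute completion times and tardiness:
  Job 1: p=4, d=5, C=4, tardiness=max(0,4-5)=0
  Job 2: p=7, d=9, C=11, tardiness=max(0,11-9)=2
  Job 3: p=5, d=30, C=16, tardiness=max(0,16-30)=0
Total tardiness = 2

2


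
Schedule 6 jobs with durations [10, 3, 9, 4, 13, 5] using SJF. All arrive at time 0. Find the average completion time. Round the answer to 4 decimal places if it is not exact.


SJF order (ascending): [3, 4, 5, 9, 10, 13]
Completion times:
  Job 1: burst=3, C=3
  Job 2: burst=4, C=7
  Job 3: burst=5, C=12
  Job 4: burst=9, C=21
  Job 5: burst=10, C=31
  Job 6: burst=13, C=44
Average completion = 118/6 = 19.6667

19.6667


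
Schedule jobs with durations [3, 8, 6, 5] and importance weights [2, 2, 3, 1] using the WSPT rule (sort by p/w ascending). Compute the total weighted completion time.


Compute p/w ratios and sort ascending (WSPT): [(3, 2), (6, 3), (8, 2), (5, 1)]
Compute weighted completion times:
  Job (p=3,w=2): C=3, w*C=2*3=6
  Job (p=6,w=3): C=9, w*C=3*9=27
  Job (p=8,w=2): C=17, w*C=2*17=34
  Job (p=5,w=1): C=22, w*C=1*22=22
Total weighted completion time = 89

89


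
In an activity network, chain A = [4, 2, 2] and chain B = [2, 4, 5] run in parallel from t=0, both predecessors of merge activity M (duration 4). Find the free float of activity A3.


ES(A3) = sum of predecessors on chain A = 6
EF(A3) = ES + duration = 6 + 2 = 8
Successor of A3 is M. ES(M) = max(sum(A), sum(B)) = max(8, 11) = 11
Free float = ES(successor) - EF(current) = 11 - 8 = 3

3


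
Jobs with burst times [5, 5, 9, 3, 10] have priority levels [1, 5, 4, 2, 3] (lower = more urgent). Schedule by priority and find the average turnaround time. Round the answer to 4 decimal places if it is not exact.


Sort by priority (ascending = highest first):
Order: [(1, 5), (2, 3), (3, 10), (4, 9), (5, 5)]
Completion times:
  Priority 1, burst=5, C=5
  Priority 2, burst=3, C=8
  Priority 3, burst=10, C=18
  Priority 4, burst=9, C=27
  Priority 5, burst=5, C=32
Average turnaround = 90/5 = 18.0

18.0


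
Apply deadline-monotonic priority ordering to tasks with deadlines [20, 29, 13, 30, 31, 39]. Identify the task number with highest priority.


Sort tasks by relative deadline (ascending):
  Task 3: deadline = 13
  Task 1: deadline = 20
  Task 2: deadline = 29
  Task 4: deadline = 30
  Task 5: deadline = 31
  Task 6: deadline = 39
Priority order (highest first): [3, 1, 2, 4, 5, 6]
Highest priority task = 3

3


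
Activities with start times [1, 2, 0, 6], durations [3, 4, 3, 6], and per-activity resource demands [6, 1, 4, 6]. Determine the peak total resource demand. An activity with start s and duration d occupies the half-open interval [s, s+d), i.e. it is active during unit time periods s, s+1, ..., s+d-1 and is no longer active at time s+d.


Each activity i is active on [start_i, start_i + duration_i).
Compute total resource usage per time slot:
  t=0: active resources = [4], total = 4
  t=1: active resources = [6, 4], total = 10
  t=2: active resources = [6, 1, 4], total = 11
  t=3: active resources = [6, 1], total = 7
  t=4: active resources = [1], total = 1
  t=5: active resources = [1], total = 1
  t=6: active resources = [6], total = 6
  t=7: active resources = [6], total = 6
  t=8: active resources = [6], total = 6
  t=9: active resources = [6], total = 6
  t=10: active resources = [6], total = 6
  t=11: active resources = [6], total = 6
Peak resource demand = 11

11


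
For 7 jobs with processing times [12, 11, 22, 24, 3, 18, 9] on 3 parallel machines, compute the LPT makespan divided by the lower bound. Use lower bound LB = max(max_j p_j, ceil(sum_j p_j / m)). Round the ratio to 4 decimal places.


LPT order: [24, 22, 18, 12, 11, 9, 3]
Machine loads after assignment: [33, 33, 33]
LPT makespan = 33
Lower bound = max(max_job, ceil(total/3)) = max(24, 33) = 33
Ratio = 33 / 33 = 1.0

1.0


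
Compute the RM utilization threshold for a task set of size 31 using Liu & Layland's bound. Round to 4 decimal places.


Compute 2^(1/31) = 1.0226114356
Subtract 1: 1.0226114356 - 1 = 0.0226114356
Multiply by n: 31 * 0.0226114356 = 0.7009545036
Round to 4 dp: 0.7010

0.7010


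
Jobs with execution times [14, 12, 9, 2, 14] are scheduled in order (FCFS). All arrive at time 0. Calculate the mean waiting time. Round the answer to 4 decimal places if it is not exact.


FCFS order (as given): [14, 12, 9, 2, 14]
Waiting times:
  Job 1: wait = 0
  Job 2: wait = 14
  Job 3: wait = 26
  Job 4: wait = 35
  Job 5: wait = 37
Sum of waiting times = 112
Average waiting time = 112/5 = 22.4

22.4


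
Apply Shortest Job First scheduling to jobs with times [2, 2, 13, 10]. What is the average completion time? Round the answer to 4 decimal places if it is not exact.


SJF order (ascending): [2, 2, 10, 13]
Completion times:
  Job 1: burst=2, C=2
  Job 2: burst=2, C=4
  Job 3: burst=10, C=14
  Job 4: burst=13, C=27
Average completion = 47/4 = 11.75

11.75


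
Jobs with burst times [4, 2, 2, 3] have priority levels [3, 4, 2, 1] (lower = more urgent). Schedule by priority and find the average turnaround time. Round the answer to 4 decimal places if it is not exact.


Sort by priority (ascending = highest first):
Order: [(1, 3), (2, 2), (3, 4), (4, 2)]
Completion times:
  Priority 1, burst=3, C=3
  Priority 2, burst=2, C=5
  Priority 3, burst=4, C=9
  Priority 4, burst=2, C=11
Average turnaround = 28/4 = 7.0

7.0


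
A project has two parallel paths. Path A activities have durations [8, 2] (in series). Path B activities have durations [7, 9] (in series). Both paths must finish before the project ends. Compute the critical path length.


Path A total = 8 + 2 = 10
Path B total = 7 + 9 = 16
Critical path = longest path = max(10, 16) = 16

16


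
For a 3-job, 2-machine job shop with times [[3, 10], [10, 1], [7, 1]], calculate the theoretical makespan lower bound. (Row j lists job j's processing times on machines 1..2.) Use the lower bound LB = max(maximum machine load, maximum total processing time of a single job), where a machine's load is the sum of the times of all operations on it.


Machine loads:
  Machine 1: 3 + 10 + 7 = 20
  Machine 2: 10 + 1 + 1 = 12
Max machine load = 20
Job totals:
  Job 1: 13
  Job 2: 11
  Job 3: 8
Max job total = 13
Lower bound = max(20, 13) = 20

20


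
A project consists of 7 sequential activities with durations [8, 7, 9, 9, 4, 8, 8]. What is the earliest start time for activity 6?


Activity 6 starts after activities 1 through 5 complete.
Predecessor durations: [8, 7, 9, 9, 4]
ES = 8 + 7 + 9 + 9 + 4 = 37

37


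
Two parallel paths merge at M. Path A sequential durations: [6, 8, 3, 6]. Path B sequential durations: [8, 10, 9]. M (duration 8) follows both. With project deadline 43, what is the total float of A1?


Forward pass: ES(A1) = sum of predecessors on chain A = 0
EF = ES + duration = 0 + 6 = 6
Backward pass: LF(M) = deadline = 43; LS(M) = 43 - 8 = 35
LF(A1) = LS(M) - sum(successors on chain A) = 35 - 17 = 18
LS = LF - duration = 18 - 6 = 12
Total float = LS - ES = 12 - 0 = 12

12


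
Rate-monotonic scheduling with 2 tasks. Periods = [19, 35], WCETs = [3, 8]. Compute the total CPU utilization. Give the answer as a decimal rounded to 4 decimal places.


Compute individual utilizations (exact fractions):
  Task 1: C/T = 3/19 (approx. 0.1579)
  Task 2: C/T = 8/35 (approx. 0.2286)
Total utilization U = 3/19 + 8/35 = 257/665
Rounded to 4 decimal places: U = 0.3865
RM (Liu & Layland) bound for 2 tasks = 0.828427; compare with U = 257/665 (approx. 0.386466)
U <= bound, so schedulable by RM sufficient condition.

0.3865


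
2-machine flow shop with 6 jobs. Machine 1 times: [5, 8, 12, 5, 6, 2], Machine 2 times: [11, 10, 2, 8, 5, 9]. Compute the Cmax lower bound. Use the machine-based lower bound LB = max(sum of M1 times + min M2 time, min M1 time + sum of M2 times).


LB1 = sum(M1 times) + min(M2 times) = 38 + 2 = 40
LB2 = min(M1 times) + sum(M2 times) = 2 + 45 = 47
Lower bound = max(LB1, LB2) = max(40, 47) = 47

47


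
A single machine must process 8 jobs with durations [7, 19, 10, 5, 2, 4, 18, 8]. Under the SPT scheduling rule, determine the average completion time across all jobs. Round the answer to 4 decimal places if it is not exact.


Sort jobs by processing time (SPT order): [2, 4, 5, 7, 8, 10, 18, 19]
Compute completion times sequentially:
  Job 1: processing = 2, completes at 2
  Job 2: processing = 4, completes at 6
  Job 3: processing = 5, completes at 11
  Job 4: processing = 7, completes at 18
  Job 5: processing = 8, completes at 26
  Job 6: processing = 10, completes at 36
  Job 7: processing = 18, completes at 54
  Job 8: processing = 19, completes at 73
Sum of completion times = 226
Average completion time = 226/8 = 28.25

28.25


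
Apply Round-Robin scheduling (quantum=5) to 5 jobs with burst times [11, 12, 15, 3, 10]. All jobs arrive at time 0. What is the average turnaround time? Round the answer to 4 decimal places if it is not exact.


Time quantum = 5
Execution trace:
  J1 runs 5 units, time = 5
  J2 runs 5 units, time = 10
  J3 runs 5 units, time = 15
  J4 runs 3 units, time = 18
  J5 runs 5 units, time = 23
  J1 runs 5 units, time = 28
  J2 runs 5 units, time = 33
  J3 runs 5 units, time = 38
  J5 runs 5 units, time = 43
  J1 runs 1 units, time = 44
  J2 runs 2 units, time = 46
  J3 runs 5 units, time = 51
Finish times: [44, 46, 51, 18, 43]
Average turnaround = 202/5 = 40.4

40.4


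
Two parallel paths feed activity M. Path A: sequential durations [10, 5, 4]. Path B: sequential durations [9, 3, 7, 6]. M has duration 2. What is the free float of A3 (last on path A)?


ES(A3) = sum of predecessors on chain A = 15
EF(A3) = ES + duration = 15 + 4 = 19
Successor of A3 is M. ES(M) = max(sum(A), sum(B)) = max(19, 25) = 25
Free float = ES(successor) - EF(current) = 25 - 19 = 6

6


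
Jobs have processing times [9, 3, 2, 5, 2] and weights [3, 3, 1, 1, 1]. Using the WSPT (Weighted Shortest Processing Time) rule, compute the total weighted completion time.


Compute p/w ratios and sort ascending (WSPT): [(3, 3), (2, 1), (2, 1), (9, 3), (5, 1)]
Compute weighted completion times:
  Job (p=3,w=3): C=3, w*C=3*3=9
  Job (p=2,w=1): C=5, w*C=1*5=5
  Job (p=2,w=1): C=7, w*C=1*7=7
  Job (p=9,w=3): C=16, w*C=3*16=48
  Job (p=5,w=1): C=21, w*C=1*21=21
Total weighted completion time = 90

90


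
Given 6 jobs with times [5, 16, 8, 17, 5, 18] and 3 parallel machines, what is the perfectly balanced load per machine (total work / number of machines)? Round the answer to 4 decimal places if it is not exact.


Total processing time = 5 + 16 + 8 + 17 + 5 + 18 = 69
Number of machines = 3
Ideal balanced load = 69 / 3 = 23.0

23.0


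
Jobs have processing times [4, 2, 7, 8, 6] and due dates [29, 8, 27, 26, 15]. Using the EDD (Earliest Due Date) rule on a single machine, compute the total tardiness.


Sort by due date (EDD order): [(2, 8), (6, 15), (8, 26), (7, 27), (4, 29)]
Compute completion times and tardiness:
  Job 1: p=2, d=8, C=2, tardiness=max(0,2-8)=0
  Job 2: p=6, d=15, C=8, tardiness=max(0,8-15)=0
  Job 3: p=8, d=26, C=16, tardiness=max(0,16-26)=0
  Job 4: p=7, d=27, C=23, tardiness=max(0,23-27)=0
  Job 5: p=4, d=29, C=27, tardiness=max(0,27-29)=0
Total tardiness = 0

0


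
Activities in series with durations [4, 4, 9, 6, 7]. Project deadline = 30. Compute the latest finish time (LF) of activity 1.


LF(activity 1) = deadline - sum of successor durations
Successors: activities 2 through 5 with durations [4, 9, 6, 7]
Sum of successor durations = 26
LF = 30 - 26 = 4

4


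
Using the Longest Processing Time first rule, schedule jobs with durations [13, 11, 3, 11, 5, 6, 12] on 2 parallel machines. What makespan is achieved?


Sort jobs in decreasing order (LPT): [13, 12, 11, 11, 6, 5, 3]
Assign each job to the least loaded machine:
  Machine 1: jobs [13, 11, 5, 3], load = 32
  Machine 2: jobs [12, 11, 6], load = 29
Makespan = max load = 32

32


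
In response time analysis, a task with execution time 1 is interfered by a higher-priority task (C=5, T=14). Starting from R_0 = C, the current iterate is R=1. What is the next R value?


R_next = C + ceil(R_prev / T_hp) * C_hp
ceil(1 / 14) = ceil(0.0714) = 1
Interference = 1 * 5 = 5
R_next = 1 + 5 = 6

6


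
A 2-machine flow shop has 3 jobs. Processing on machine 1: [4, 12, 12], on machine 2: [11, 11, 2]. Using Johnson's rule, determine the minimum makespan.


Apply Johnson's rule:
  Group 1 (a <= b): [(1, 4, 11)]
  Group 2 (a > b): [(2, 12, 11), (3, 12, 2)]
Optimal job order: [1, 2, 3]
Schedule:
  Job 1: M1 done at 4, M2 done at 15
  Job 2: M1 done at 16, M2 done at 27
  Job 3: M1 done at 28, M2 done at 30
Makespan = 30

30


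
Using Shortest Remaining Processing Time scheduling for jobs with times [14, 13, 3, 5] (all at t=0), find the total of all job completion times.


Since all jobs arrive at t=0, SRPT equals SPT ordering.
SPT order: [3, 5, 13, 14]
Completion times:
  Job 1: p=3, C=3
  Job 2: p=5, C=8
  Job 3: p=13, C=21
  Job 4: p=14, C=35
Total completion time = 3 + 8 + 21 + 35 = 67

67


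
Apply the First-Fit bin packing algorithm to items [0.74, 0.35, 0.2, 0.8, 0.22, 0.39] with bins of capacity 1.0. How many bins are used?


Place items sequentially using First-Fit:
  Item 0.74 -> new Bin 1
  Item 0.35 -> new Bin 2
  Item 0.2 -> Bin 1 (now 0.94)
  Item 0.8 -> new Bin 3
  Item 0.22 -> Bin 2 (now 0.57)
  Item 0.39 -> Bin 2 (now 0.96)
Total bins used = 3

3


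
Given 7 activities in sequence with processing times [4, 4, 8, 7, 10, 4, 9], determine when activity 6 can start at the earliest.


Activity 6 starts after activities 1 through 5 complete.
Predecessor durations: [4, 4, 8, 7, 10]
ES = 4 + 4 + 8 + 7 + 10 = 33

33


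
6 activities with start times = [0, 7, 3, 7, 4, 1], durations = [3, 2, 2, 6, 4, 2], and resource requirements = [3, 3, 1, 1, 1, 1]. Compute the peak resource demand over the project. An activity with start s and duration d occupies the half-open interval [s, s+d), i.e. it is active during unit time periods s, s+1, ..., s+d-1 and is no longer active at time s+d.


Each activity i is active on [start_i, start_i + duration_i).
Compute total resource usage per time slot:
  t=0: active resources = [3], total = 3
  t=1: active resources = [3, 1], total = 4
  t=2: active resources = [3, 1], total = 4
  t=3: active resources = [1], total = 1
  t=4: active resources = [1, 1], total = 2
  t=5: active resources = [1], total = 1
  t=6: active resources = [1], total = 1
  t=7: active resources = [3, 1, 1], total = 5
  t=8: active resources = [3, 1], total = 4
  t=9: active resources = [1], total = 1
  t=10: active resources = [1], total = 1
  t=11: active resources = [1], total = 1
  t=12: active resources = [1], total = 1
Peak resource demand = 5

5


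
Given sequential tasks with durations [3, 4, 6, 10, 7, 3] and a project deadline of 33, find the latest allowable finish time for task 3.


LF(activity 3) = deadline - sum of successor durations
Successors: activities 4 through 6 with durations [10, 7, 3]
Sum of successor durations = 20
LF = 33 - 20 = 13

13


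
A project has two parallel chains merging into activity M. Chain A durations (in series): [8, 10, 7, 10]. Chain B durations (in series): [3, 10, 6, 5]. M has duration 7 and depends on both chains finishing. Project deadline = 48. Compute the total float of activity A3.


Forward pass: ES(A3) = sum of predecessors on chain A = 18
EF = ES + duration = 18 + 7 = 25
Backward pass: LF(M) = deadline = 48; LS(M) = 48 - 7 = 41
LF(A3) = LS(M) - sum(successors on chain A) = 41 - 10 = 31
LS = LF - duration = 31 - 7 = 24
Total float = LS - ES = 24 - 18 = 6

6


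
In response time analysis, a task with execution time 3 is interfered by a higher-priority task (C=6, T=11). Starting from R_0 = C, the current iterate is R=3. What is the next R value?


R_next = C + ceil(R_prev / T_hp) * C_hp
ceil(3 / 11) = ceil(0.2727) = 1
Interference = 1 * 6 = 6
R_next = 3 + 6 = 9

9


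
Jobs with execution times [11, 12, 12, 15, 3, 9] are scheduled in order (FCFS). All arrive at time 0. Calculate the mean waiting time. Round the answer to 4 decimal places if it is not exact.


FCFS order (as given): [11, 12, 12, 15, 3, 9]
Waiting times:
  Job 1: wait = 0
  Job 2: wait = 11
  Job 3: wait = 23
  Job 4: wait = 35
  Job 5: wait = 50
  Job 6: wait = 53
Sum of waiting times = 172
Average waiting time = 172/6 = 28.6667

28.6667


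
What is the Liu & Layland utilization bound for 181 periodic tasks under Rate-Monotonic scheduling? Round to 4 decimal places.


Compute 2^(1/181) = 1.0038368845
Subtract 1: 1.0038368845 - 1 = 0.0038368845
Multiply by n: 181 * 0.0038368845 = 0.6944760945
Round to 4 dp: 0.6945

0.6945


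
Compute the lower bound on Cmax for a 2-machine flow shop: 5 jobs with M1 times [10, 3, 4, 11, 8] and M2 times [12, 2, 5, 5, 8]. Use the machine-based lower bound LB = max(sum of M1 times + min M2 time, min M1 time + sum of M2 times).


LB1 = sum(M1 times) + min(M2 times) = 36 + 2 = 38
LB2 = min(M1 times) + sum(M2 times) = 3 + 32 = 35
Lower bound = max(LB1, LB2) = max(38, 35) = 38

38


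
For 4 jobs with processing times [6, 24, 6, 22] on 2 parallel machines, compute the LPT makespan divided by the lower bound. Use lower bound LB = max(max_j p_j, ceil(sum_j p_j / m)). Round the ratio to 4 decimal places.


LPT order: [24, 22, 6, 6]
Machine loads after assignment: [30, 28]
LPT makespan = 30
Lower bound = max(max_job, ceil(total/2)) = max(24, 29) = 29
Ratio = 30 / 29 = 1.0345

1.0345


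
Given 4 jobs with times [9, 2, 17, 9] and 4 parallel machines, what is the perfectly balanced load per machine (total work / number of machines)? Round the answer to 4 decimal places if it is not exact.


Total processing time = 9 + 2 + 17 + 9 = 37
Number of machines = 4
Ideal balanced load = 37 / 4 = 9.25

9.25


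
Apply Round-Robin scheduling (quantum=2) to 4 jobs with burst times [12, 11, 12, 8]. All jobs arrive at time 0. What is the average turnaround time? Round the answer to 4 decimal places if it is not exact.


Time quantum = 2
Execution trace:
  J1 runs 2 units, time = 2
  J2 runs 2 units, time = 4
  J3 runs 2 units, time = 6
  J4 runs 2 units, time = 8
  J1 runs 2 units, time = 10
  J2 runs 2 units, time = 12
  J3 runs 2 units, time = 14
  J4 runs 2 units, time = 16
  J1 runs 2 units, time = 18
  J2 runs 2 units, time = 20
  J3 runs 2 units, time = 22
  J4 runs 2 units, time = 24
  J1 runs 2 units, time = 26
  J2 runs 2 units, time = 28
  J3 runs 2 units, time = 30
  J4 runs 2 units, time = 32
  J1 runs 2 units, time = 34
  J2 runs 2 units, time = 36
  J3 runs 2 units, time = 38
  J1 runs 2 units, time = 40
  J2 runs 1 units, time = 41
  J3 runs 2 units, time = 43
Finish times: [40, 41, 43, 32]
Average turnaround = 156/4 = 39.0

39.0


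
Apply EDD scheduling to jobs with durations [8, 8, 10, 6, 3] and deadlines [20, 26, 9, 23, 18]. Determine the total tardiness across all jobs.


Sort by due date (EDD order): [(10, 9), (3, 18), (8, 20), (6, 23), (8, 26)]
Compute completion times and tardiness:
  Job 1: p=10, d=9, C=10, tardiness=max(0,10-9)=1
  Job 2: p=3, d=18, C=13, tardiness=max(0,13-18)=0
  Job 3: p=8, d=20, C=21, tardiness=max(0,21-20)=1
  Job 4: p=6, d=23, C=27, tardiness=max(0,27-23)=4
  Job 5: p=8, d=26, C=35, tardiness=max(0,35-26)=9
Total tardiness = 15

15


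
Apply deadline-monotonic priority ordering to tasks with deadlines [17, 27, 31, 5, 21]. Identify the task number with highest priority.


Sort tasks by relative deadline (ascending):
  Task 4: deadline = 5
  Task 1: deadline = 17
  Task 5: deadline = 21
  Task 2: deadline = 27
  Task 3: deadline = 31
Priority order (highest first): [4, 1, 5, 2, 3]
Highest priority task = 4

4


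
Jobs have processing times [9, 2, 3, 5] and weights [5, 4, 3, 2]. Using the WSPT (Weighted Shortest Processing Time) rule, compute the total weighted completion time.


Compute p/w ratios and sort ascending (WSPT): [(2, 4), (3, 3), (9, 5), (5, 2)]
Compute weighted completion times:
  Job (p=2,w=4): C=2, w*C=4*2=8
  Job (p=3,w=3): C=5, w*C=3*5=15
  Job (p=9,w=5): C=14, w*C=5*14=70
  Job (p=5,w=2): C=19, w*C=2*19=38
Total weighted completion time = 131

131
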